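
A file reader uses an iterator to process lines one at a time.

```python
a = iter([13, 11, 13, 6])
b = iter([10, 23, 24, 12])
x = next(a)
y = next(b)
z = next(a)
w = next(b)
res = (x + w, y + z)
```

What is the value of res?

Step 1: a iterates [13, 11, 13, 6], b iterates [10, 23, 24, 12].
Step 2: x = next(a) = 13, y = next(b) = 10.
Step 3: z = next(a) = 11, w = next(b) = 23.
Step 4: res = (13 + 23, 10 + 11) = (36, 21).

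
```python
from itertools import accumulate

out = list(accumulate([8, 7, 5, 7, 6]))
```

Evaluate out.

Step 1: accumulate computes running sums:
  + 8 = 8
  + 7 = 15
  + 5 = 20
  + 7 = 27
  + 6 = 33
Therefore out = [8, 15, 20, 27, 33].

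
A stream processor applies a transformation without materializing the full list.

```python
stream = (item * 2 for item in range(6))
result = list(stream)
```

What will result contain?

Step 1: For each item in range(6), compute item*2:
  item=0: 0*2 = 0
  item=1: 1*2 = 2
  item=2: 2*2 = 4
  item=3: 3*2 = 6
  item=4: 4*2 = 8
  item=5: 5*2 = 10
Therefore result = [0, 2, 4, 6, 8, 10].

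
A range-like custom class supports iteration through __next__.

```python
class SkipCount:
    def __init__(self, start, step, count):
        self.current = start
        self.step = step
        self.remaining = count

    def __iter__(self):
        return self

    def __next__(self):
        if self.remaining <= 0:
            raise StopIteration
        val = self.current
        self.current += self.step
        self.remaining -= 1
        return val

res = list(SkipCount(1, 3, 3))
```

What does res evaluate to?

Step 1: SkipCount starts at 1, increments by 3, for 3 steps:
  Yield 1, then current += 3
  Yield 4, then current += 3
  Yield 7, then current += 3
Therefore res = [1, 4, 7].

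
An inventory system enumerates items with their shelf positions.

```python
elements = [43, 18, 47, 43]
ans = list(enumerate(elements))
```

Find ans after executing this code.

Step 1: enumerate pairs each element with its index:
  (0, 43)
  (1, 18)
  (2, 47)
  (3, 43)
Therefore ans = [(0, 43), (1, 18), (2, 47), (3, 43)].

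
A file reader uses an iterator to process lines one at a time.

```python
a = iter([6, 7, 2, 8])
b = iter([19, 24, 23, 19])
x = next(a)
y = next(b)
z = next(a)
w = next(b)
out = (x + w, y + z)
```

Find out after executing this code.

Step 1: a iterates [6, 7, 2, 8], b iterates [19, 24, 23, 19].
Step 2: x = next(a) = 6, y = next(b) = 19.
Step 3: z = next(a) = 7, w = next(b) = 24.
Step 4: out = (6 + 24, 19 + 7) = (30, 26).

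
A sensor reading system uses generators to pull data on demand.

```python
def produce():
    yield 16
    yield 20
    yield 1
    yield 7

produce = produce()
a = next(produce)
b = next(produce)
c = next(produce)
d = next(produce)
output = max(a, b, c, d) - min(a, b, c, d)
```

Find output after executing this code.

Step 1: Create generator and consume all values:
  a = next(produce) = 16
  b = next(produce) = 20
  c = next(produce) = 1
  d = next(produce) = 7
Step 2: max = 20, min = 1, output = 20 - 1 = 19.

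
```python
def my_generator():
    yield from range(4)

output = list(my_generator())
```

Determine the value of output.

Step 1: yield from delegates to the iterable, yielding each element.
Step 2: Collected values: [0, 1, 2, 3].
Therefore output = [0, 1, 2, 3].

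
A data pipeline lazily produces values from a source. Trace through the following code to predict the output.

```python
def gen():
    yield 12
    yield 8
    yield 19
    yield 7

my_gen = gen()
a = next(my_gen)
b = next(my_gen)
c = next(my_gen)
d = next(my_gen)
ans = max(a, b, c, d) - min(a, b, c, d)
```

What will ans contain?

Step 1: Create generator and consume all values:
  a = next(my_gen) = 12
  b = next(my_gen) = 8
  c = next(my_gen) = 19
  d = next(my_gen) = 7
Step 2: max = 19, min = 7, ans = 19 - 7 = 12.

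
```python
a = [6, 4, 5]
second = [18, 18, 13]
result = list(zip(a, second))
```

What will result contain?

Step 1: zip pairs elements at same index:
  Index 0: (6, 18)
  Index 1: (4, 18)
  Index 2: (5, 13)
Therefore result = [(6, 18), (4, 18), (5, 13)].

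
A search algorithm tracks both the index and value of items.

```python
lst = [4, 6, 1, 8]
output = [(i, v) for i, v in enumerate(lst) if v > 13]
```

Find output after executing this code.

Step 1: Filter enumerate([4, 6, 1, 8]) keeping v > 13:
  (0, 4): 4 <= 13, excluded
  (1, 6): 6 <= 13, excluded
  (2, 1): 1 <= 13, excluded
  (3, 8): 8 <= 13, excluded
Therefore output = [].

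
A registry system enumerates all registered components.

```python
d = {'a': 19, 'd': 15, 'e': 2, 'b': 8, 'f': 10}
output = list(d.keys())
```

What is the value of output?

Step 1: d.keys() returns the dictionary keys in insertion order.
Therefore output = ['a', 'd', 'e', 'b', 'f'].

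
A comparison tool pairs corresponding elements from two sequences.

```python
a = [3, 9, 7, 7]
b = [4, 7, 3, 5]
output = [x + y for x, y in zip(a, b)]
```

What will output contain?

Step 1: Add corresponding elements:
  3 + 4 = 7
  9 + 7 = 16
  7 + 3 = 10
  7 + 5 = 12
Therefore output = [7, 16, 10, 12].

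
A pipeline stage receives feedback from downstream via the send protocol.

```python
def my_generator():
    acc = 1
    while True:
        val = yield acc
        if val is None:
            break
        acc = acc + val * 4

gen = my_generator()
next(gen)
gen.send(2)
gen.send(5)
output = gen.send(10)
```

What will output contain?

Step 1: next() -> yield acc=1.
Step 2: send(2) -> val=2, acc = 1 + 2*4 = 9, yield 9.
Step 3: send(5) -> val=5, acc = 9 + 5*4 = 29, yield 29.
Step 4: send(10) -> val=10, acc = 29 + 10*4 = 69, yield 69.
Therefore output = 69.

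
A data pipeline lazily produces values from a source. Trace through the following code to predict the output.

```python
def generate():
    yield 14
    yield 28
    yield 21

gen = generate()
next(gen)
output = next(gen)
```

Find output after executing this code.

Step 1: generate() creates a generator.
Step 2: next(gen) yields 14 (consumed and discarded).
Step 3: next(gen) yields 28, assigned to output.
Therefore output = 28.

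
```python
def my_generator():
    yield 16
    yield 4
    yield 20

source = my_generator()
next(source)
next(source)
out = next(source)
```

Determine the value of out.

Step 1: my_generator() creates a generator.
Step 2: next(source) yields 16 (consumed and discarded).
Step 3: next(source) yields 4 (consumed and discarded).
Step 4: next(source) yields 20, assigned to out.
Therefore out = 20.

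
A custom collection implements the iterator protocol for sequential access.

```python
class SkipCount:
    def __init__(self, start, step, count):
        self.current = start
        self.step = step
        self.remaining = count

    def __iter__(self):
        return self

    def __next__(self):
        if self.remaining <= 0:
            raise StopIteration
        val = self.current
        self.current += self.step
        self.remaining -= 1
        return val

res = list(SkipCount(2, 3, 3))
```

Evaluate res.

Step 1: SkipCount starts at 2, increments by 3, for 3 steps:
  Yield 2, then current += 3
  Yield 5, then current += 3
  Yield 8, then current += 3
Therefore res = [2, 5, 8].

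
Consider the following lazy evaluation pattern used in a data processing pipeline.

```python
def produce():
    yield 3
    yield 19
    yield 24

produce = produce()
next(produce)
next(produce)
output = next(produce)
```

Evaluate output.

Step 1: produce() creates a generator.
Step 2: next(produce) yields 3 (consumed and discarded).
Step 3: next(produce) yields 19 (consumed and discarded).
Step 4: next(produce) yields 24, assigned to output.
Therefore output = 24.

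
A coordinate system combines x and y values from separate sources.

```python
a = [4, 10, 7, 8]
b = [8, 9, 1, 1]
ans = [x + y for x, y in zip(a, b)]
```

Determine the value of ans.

Step 1: Add corresponding elements:
  4 + 8 = 12
  10 + 9 = 19
  7 + 1 = 8
  8 + 1 = 9
Therefore ans = [12, 19, 8, 9].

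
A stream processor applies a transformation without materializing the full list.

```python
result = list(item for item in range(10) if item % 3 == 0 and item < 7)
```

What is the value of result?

Step 1: Filter range(10) where item % 3 == 0 and item < 7:
  item=0: both conditions met, included
  item=1: excluded (1 % 3 != 0)
  item=2: excluded (2 % 3 != 0)
  item=3: both conditions met, included
  item=4: excluded (4 % 3 != 0)
  item=5: excluded (5 % 3 != 0)
  item=6: both conditions met, included
  item=7: excluded (7 % 3 != 0, 7 >= 7)
  item=8: excluded (8 % 3 != 0, 8 >= 7)
  item=9: excluded (9 >= 7)
Therefore result = [0, 3, 6].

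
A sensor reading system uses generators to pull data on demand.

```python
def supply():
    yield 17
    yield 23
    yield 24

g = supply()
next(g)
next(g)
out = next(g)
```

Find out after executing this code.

Step 1: supply() creates a generator.
Step 2: next(g) yields 17 (consumed and discarded).
Step 3: next(g) yields 23 (consumed and discarded).
Step 4: next(g) yields 24, assigned to out.
Therefore out = 24.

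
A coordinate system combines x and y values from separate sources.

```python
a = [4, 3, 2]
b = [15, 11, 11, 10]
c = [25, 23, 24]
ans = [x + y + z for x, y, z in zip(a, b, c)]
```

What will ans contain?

Step 1: zip three lists (truncates to shortest, len=3):
  4 + 15 + 25 = 44
  3 + 11 + 23 = 37
  2 + 11 + 24 = 37
Therefore ans = [44, 37, 37].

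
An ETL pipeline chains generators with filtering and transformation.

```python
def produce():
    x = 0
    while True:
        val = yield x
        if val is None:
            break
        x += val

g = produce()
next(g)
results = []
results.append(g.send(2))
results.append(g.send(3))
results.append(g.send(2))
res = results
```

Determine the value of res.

Step 1: next(g) -> yield 0.
Step 2: send(2) -> x = 2, yield 2.
Step 3: send(3) -> x = 5, yield 5.
Step 4: send(2) -> x = 7, yield 7.
Therefore res = [2, 5, 7].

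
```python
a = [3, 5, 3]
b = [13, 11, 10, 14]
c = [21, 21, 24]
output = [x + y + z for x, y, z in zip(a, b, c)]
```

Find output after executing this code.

Step 1: zip three lists (truncates to shortest, len=3):
  3 + 13 + 21 = 37
  5 + 11 + 21 = 37
  3 + 10 + 24 = 37
Therefore output = [37, 37, 37].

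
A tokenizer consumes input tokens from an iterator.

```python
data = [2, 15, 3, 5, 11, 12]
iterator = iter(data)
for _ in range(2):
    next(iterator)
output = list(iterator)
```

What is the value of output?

Step 1: Create iterator over [2, 15, 3, 5, 11, 12].
Step 2: Advance 2 positions (consuming [2, 15]).
Step 3: list() collects remaining elements: [3, 5, 11, 12].
Therefore output = [3, 5, 11, 12].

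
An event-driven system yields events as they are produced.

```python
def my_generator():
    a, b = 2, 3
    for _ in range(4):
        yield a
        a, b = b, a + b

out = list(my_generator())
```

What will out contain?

Step 1: Fibonacci-like sequence starting with a=2, b=3:
  Iteration 1: yield a=2, then a,b = 3,5
  Iteration 2: yield a=3, then a,b = 5,8
  Iteration 3: yield a=5, then a,b = 8,13
  Iteration 4: yield a=8, then a,b = 13,21
Therefore out = [2, 3, 5, 8].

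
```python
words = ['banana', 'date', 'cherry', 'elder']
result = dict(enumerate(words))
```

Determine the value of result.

Step 1: enumerate pairs indices with words:
  0 -> 'banana'
  1 -> 'date'
  2 -> 'cherry'
  3 -> 'elder'
Therefore result = {0: 'banana', 1: 'date', 2: 'cherry', 3: 'elder'}.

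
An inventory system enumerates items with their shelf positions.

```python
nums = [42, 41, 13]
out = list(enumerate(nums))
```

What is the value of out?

Step 1: enumerate pairs each element with its index:
  (0, 42)
  (1, 41)
  (2, 13)
Therefore out = [(0, 42), (1, 41), (2, 13)].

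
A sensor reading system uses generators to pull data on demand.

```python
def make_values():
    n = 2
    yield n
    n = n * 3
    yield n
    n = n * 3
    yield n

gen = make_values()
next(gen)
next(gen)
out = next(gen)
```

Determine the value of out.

Step 1: Trace through generator execution:
  Yield 1: n starts at 2, yield 2
  Yield 2: n = 2 * 3 = 6, yield 6
  Yield 3: n = 6 * 3 = 18, yield 18
Step 2: First next() gets 2, second next() gets the second value, third next() yields 18.
Therefore out = 18.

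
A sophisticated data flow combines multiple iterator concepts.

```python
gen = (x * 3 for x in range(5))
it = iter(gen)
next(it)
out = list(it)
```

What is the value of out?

Step 1: Generator produces [0, 3, 6, 9, 12].
Step 2: next(it) consumes first element (0).
Step 3: list(it) collects remaining: [3, 6, 9, 12].
Therefore out = [3, 6, 9, 12].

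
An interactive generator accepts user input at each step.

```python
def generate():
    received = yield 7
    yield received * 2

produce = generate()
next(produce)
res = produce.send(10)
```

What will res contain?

Step 1: next(produce) advances to first yield, producing 7.
Step 2: send(10) resumes, received = 10.
Step 3: yield received * 2 = 10 * 2 = 20.
Therefore res = 20.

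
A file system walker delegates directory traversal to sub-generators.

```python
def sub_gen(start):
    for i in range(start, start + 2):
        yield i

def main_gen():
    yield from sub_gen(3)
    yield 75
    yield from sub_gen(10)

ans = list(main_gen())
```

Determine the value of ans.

Step 1: main_gen() delegates to sub_gen(3):
  yield 3
  yield 4
Step 2: yield 75
Step 3: Delegates to sub_gen(10):
  yield 10
  yield 11
Therefore ans = [3, 4, 75, 10, 11].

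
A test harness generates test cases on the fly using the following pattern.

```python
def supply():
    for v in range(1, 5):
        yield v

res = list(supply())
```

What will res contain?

Step 1: The generator yields each value from range(1, 5).
Step 2: list() consumes all yields: [1, 2, 3, 4].
Therefore res = [1, 2, 3, 4].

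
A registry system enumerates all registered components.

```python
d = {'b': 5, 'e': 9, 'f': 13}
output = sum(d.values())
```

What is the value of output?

Step 1: d.values() = [5, 9, 13].
Step 2: sum = 27.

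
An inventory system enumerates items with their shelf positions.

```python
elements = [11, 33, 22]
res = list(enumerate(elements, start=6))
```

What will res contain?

Step 1: enumerate with start=6:
  (6, 11)
  (7, 33)
  (8, 22)
Therefore res = [(6, 11), (7, 33), (8, 22)].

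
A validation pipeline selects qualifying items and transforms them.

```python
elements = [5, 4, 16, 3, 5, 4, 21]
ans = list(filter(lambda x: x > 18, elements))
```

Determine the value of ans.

Step 1: Filter elements > 18:
  5: removed
  4: removed
  16: removed
  3: removed
  5: removed
  4: removed
  21: kept
Therefore ans = [21].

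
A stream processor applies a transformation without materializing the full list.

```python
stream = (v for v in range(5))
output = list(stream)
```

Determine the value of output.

Step 1: Generator expression iterates range(5): [0, 1, 2, 3, 4].
Step 2: list() collects all values.
Therefore output = [0, 1, 2, 3, 4].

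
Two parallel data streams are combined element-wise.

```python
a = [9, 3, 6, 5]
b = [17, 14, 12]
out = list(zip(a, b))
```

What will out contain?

Step 1: zip stops at shortest (len(a)=4, len(b)=3):
  Index 0: (9, 17)
  Index 1: (3, 14)
  Index 2: (6, 12)
Step 2: Last element of a (5) has no pair, dropped.
Therefore out = [(9, 17), (3, 14), (6, 12)].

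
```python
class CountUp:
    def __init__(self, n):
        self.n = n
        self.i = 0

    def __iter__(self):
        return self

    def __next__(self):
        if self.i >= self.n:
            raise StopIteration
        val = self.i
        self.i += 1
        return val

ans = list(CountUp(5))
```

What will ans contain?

Step 1: CountUp(5) creates an iterator counting 0 to 4.
Step 2: list() consumes all values: [0, 1, 2, 3, 4].
Therefore ans = [0, 1, 2, 3, 4].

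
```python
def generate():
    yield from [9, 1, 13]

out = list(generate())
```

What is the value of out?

Step 1: yield from delegates to the iterable, yielding each element.
Step 2: Collected values: [9, 1, 13].
Therefore out = [9, 1, 13].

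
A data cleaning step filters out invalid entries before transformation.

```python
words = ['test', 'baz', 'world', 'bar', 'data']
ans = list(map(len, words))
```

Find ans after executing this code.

Step 1: Map len() to each word:
  'test' -> 4
  'baz' -> 3
  'world' -> 5
  'bar' -> 3
  'data' -> 4
Therefore ans = [4, 3, 5, 3, 4].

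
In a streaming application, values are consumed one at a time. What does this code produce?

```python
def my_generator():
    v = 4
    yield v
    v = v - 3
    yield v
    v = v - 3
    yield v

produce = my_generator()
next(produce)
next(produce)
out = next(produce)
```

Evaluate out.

Step 1: Trace through generator execution:
  Yield 1: v starts at 4, yield 4
  Yield 2: v = 4 - 3 = 1, yield 1
  Yield 3: v = 1 - 3 = -2, yield -2
Step 2: First next() gets 4, second next() gets the second value, third next() yields -2.
Therefore out = -2.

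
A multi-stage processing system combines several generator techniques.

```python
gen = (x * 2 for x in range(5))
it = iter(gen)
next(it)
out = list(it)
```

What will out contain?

Step 1: Generator produces [0, 2, 4, 6, 8].
Step 2: next(it) consumes first element (0).
Step 3: list(it) collects remaining: [2, 4, 6, 8].
Therefore out = [2, 4, 6, 8].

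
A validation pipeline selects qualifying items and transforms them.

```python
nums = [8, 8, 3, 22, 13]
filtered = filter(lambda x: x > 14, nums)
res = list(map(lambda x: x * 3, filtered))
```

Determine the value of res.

Step 1: Filter nums for elements > 14:
  8: removed
  8: removed
  3: removed
  22: kept
  13: removed
Step 2: Map x * 3 on filtered [22]:
  22 -> 66
Therefore res = [66].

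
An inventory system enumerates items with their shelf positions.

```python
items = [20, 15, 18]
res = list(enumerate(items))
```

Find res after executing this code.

Step 1: enumerate pairs each element with its index:
  (0, 20)
  (1, 15)
  (2, 18)
Therefore res = [(0, 20), (1, 15), (2, 18)].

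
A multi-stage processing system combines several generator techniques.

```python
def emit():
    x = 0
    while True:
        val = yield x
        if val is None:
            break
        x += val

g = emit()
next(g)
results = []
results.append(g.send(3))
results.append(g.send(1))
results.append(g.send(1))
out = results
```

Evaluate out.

Step 1: next(g) -> yield 0.
Step 2: send(3) -> x = 3, yield 3.
Step 3: send(1) -> x = 4, yield 4.
Step 4: send(1) -> x = 5, yield 5.
Therefore out = [3, 4, 5].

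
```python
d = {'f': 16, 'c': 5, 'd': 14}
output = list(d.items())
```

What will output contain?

Step 1: d.items() returns (key, value) pairs in insertion order.
Therefore output = [('f', 16), ('c', 5), ('d', 14)].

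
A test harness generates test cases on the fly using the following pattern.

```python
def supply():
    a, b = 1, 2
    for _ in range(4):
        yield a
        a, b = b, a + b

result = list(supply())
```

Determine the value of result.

Step 1: Fibonacci-like sequence starting with a=1, b=2:
  Iteration 1: yield a=1, then a,b = 2,3
  Iteration 2: yield a=2, then a,b = 3,5
  Iteration 3: yield a=3, then a,b = 5,8
  Iteration 4: yield a=5, then a,b = 8,13
Therefore result = [1, 2, 3, 5].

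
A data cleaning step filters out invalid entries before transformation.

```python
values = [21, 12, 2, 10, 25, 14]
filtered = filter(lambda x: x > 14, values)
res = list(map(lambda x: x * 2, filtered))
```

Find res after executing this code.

Step 1: Filter values for elements > 14:
  21: kept
  12: removed
  2: removed
  10: removed
  25: kept
  14: removed
Step 2: Map x * 2 on filtered [21, 25]:
  21 -> 42
  25 -> 50
Therefore res = [42, 50].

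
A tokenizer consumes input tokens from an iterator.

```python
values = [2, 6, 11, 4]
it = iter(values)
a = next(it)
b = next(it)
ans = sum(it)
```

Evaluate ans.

Step 1: Create iterator over [2, 6, 11, 4].
Step 2: a = next() = 2, b = next() = 6.
Step 3: sum() of remaining [11, 4] = 15.
Therefore ans = 15.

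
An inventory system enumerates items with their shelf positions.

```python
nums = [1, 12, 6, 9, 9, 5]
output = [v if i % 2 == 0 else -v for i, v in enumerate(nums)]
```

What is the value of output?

Step 1: For each (i, v), keep v if i is even, negate if odd:
  i=0 (even): keep 1
  i=1 (odd): negate to -12
  i=2 (even): keep 6
  i=3 (odd): negate to -9
  i=4 (even): keep 9
  i=5 (odd): negate to -5
Therefore output = [1, -12, 6, -9, 9, -5].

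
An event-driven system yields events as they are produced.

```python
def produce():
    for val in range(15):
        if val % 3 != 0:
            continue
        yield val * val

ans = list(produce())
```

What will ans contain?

Step 1: Only yield val**2 when val is divisible by 3:
  val=0: 0 % 3 == 0, yield 0**2 = 0
  val=3: 3 % 3 == 0, yield 3**2 = 9
  val=6: 6 % 3 == 0, yield 6**2 = 36
  val=9: 9 % 3 == 0, yield 9**2 = 81
  val=12: 12 % 3 == 0, yield 12**2 = 144
Therefore ans = [0, 9, 36, 81, 144].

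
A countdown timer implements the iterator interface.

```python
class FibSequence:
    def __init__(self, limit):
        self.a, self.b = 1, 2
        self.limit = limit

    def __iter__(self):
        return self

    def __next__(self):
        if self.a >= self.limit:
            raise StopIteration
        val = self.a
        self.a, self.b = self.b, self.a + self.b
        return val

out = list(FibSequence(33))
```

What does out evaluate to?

Step 1: Fibonacci-like sequence (a=1, b=2) until >= 33:
  Yield 1, then a,b = 2,3
  Yield 2, then a,b = 3,5
  Yield 3, then a,b = 5,8
  Yield 5, then a,b = 8,13
  Yield 8, then a,b = 13,21
  Yield 13, then a,b = 21,34
  Yield 21, then a,b = 34,55
Step 2: 34 >= 33, stop.
Therefore out = [1, 2, 3, 5, 8, 13, 21].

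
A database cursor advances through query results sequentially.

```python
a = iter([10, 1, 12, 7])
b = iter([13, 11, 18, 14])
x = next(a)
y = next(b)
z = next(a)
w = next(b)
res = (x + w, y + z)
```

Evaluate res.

Step 1: a iterates [10, 1, 12, 7], b iterates [13, 11, 18, 14].
Step 2: x = next(a) = 10, y = next(b) = 13.
Step 3: z = next(a) = 1, w = next(b) = 11.
Step 4: res = (10 + 11, 13 + 1) = (21, 14).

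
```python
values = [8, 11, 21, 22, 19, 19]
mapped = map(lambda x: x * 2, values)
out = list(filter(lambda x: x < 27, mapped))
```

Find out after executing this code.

Step 1: Map x * 2:
  8 -> 16
  11 -> 22
  21 -> 42
  22 -> 44
  19 -> 38
  19 -> 38
Step 2: Filter for < 27:
  16: kept
  22: kept
  42: removed
  44: removed
  38: removed
  38: removed
Therefore out = [16, 22].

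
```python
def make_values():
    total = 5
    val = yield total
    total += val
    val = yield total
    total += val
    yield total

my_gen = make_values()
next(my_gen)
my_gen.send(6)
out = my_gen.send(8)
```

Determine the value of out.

Step 1: next() -> yield total=5.
Step 2: send(6) -> val=6, total = 5+6 = 11, yield 11.
Step 3: send(8) -> val=8, total = 11+8 = 19, yield 19.
Therefore out = 19.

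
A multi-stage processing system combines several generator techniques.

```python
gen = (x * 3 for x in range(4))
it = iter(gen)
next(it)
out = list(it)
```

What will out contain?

Step 1: Generator produces [0, 3, 6, 9].
Step 2: next(it) consumes first element (0).
Step 3: list(it) collects remaining: [3, 6, 9].
Therefore out = [3, 6, 9].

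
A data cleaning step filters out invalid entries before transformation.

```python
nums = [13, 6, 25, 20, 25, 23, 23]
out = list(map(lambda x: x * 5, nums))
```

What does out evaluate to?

Step 1: Apply lambda x: x * 5 to each element:
  13 -> 65
  6 -> 30
  25 -> 125
  20 -> 100
  25 -> 125
  23 -> 115
  23 -> 115
Therefore out = [65, 30, 125, 100, 125, 115, 115].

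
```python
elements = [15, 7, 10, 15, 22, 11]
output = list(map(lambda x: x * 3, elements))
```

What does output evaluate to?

Step 1: Apply lambda x: x * 3 to each element:
  15 -> 45
  7 -> 21
  10 -> 30
  15 -> 45
  22 -> 66
  11 -> 33
Therefore output = [45, 21, 30, 45, 66, 33].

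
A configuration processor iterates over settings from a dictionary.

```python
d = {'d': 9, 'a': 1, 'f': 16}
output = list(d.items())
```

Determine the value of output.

Step 1: d.items() returns (key, value) pairs in insertion order.
Therefore output = [('d', 9), ('a', 1), ('f', 16)].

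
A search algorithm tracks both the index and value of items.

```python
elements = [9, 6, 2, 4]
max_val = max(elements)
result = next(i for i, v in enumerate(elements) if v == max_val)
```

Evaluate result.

Step 1: max([9, 6, 2, 4]) = 9.
Step 2: Find first index where value == 9:
  Index 0: 9 == 9, found!
Therefore result = 0.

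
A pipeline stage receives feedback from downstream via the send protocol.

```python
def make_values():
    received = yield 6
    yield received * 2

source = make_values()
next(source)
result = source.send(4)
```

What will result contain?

Step 1: next(source) advances to first yield, producing 6.
Step 2: send(4) resumes, received = 4.
Step 3: yield received * 2 = 4 * 2 = 8.
Therefore result = 8.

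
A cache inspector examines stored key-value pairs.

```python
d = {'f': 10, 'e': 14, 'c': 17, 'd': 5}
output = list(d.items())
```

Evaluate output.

Step 1: d.items() returns (key, value) pairs in insertion order.
Therefore output = [('f', 10), ('e', 14), ('c', 17), ('d', 5)].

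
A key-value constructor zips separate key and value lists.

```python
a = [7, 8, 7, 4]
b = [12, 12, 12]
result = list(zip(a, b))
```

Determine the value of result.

Step 1: zip stops at shortest (len(a)=4, len(b)=3):
  Index 0: (7, 12)
  Index 1: (8, 12)
  Index 2: (7, 12)
Step 2: Last element of a (4) has no pair, dropped.
Therefore result = [(7, 12), (8, 12), (7, 12)].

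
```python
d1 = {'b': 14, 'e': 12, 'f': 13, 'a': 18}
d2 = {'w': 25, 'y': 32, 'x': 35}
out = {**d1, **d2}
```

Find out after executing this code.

Step 1: Merge d1 and d2 (d2 values override on key conflicts).
Step 2: d1 has keys ['b', 'e', 'f', 'a'], d2 has keys ['w', 'y', 'x'].
Therefore out = {'b': 14, 'e': 12, 'f': 13, 'a': 18, 'w': 25, 'y': 32, 'x': 35}.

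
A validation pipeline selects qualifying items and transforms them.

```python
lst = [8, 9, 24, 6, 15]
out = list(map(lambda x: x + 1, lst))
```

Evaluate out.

Step 1: Apply lambda x: x + 1 to each element:
  8 -> 9
  9 -> 10
  24 -> 25
  6 -> 7
  15 -> 16
Therefore out = [9, 10, 25, 7, 16].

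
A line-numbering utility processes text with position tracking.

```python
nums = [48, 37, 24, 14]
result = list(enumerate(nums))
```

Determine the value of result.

Step 1: enumerate pairs each element with its index:
  (0, 48)
  (1, 37)
  (2, 24)
  (3, 14)
Therefore result = [(0, 48), (1, 37), (2, 24), (3, 14)].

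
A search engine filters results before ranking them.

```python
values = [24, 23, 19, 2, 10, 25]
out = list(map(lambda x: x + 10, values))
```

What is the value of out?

Step 1: Apply lambda x: x + 10 to each element:
  24 -> 34
  23 -> 33
  19 -> 29
  2 -> 12
  10 -> 20
  25 -> 35
Therefore out = [34, 33, 29, 12, 20, 35].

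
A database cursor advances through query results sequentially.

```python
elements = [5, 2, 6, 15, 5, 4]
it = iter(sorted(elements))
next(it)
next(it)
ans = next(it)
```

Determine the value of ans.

Step 1: sorted([5, 2, 6, 15, 5, 4]) = [2, 4, 5, 5, 6, 15].
Step 2: Create iterator and skip 2 elements.
Step 3: next() returns 5.
Therefore ans = 5.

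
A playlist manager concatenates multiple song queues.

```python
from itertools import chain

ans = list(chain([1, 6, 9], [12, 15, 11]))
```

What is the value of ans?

Step 1: chain() concatenates iterables: [1, 6, 9] + [12, 15, 11].
Therefore ans = [1, 6, 9, 12, 15, 11].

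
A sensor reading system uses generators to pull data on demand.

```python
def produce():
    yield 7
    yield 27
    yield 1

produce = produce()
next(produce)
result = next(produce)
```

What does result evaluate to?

Step 1: produce() creates a generator.
Step 2: next(produce) yields 7 (consumed and discarded).
Step 3: next(produce) yields 27, assigned to result.
Therefore result = 27.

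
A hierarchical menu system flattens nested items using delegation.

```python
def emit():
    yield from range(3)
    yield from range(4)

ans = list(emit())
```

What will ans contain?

Step 1: Trace yields in order:
  yield 0
  yield 1
  yield 2
  yield 0
  yield 1
  yield 2
  yield 3
Therefore ans = [0, 1, 2, 0, 1, 2, 3].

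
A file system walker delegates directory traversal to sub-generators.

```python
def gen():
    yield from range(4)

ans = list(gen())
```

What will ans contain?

Step 1: yield from delegates to the iterable, yielding each element.
Step 2: Collected values: [0, 1, 2, 3].
Therefore ans = [0, 1, 2, 3].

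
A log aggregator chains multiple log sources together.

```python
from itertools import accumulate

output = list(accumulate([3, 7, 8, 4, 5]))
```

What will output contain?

Step 1: accumulate computes running sums:
  + 3 = 3
  + 7 = 10
  + 8 = 18
  + 4 = 22
  + 5 = 27
Therefore output = [3, 10, 18, 22, 27].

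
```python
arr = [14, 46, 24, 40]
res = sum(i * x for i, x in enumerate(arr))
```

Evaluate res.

Step 1: Compute i * x for each (i, x) in enumerate([14, 46, 24, 40]):
  i=0, x=14: 0*14 = 0
  i=1, x=46: 1*46 = 46
  i=2, x=24: 2*24 = 48
  i=3, x=40: 3*40 = 120
Step 2: sum = 0 + 46 + 48 + 120 = 214.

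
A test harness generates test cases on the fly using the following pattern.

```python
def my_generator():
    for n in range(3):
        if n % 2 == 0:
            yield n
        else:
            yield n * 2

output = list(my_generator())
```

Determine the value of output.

Step 1: For each n in range(3), yield n if even, else n*2:
  n=0 (even): yield 0
  n=1 (odd): yield 1*2 = 2
  n=2 (even): yield 2
Therefore output = [0, 2, 2].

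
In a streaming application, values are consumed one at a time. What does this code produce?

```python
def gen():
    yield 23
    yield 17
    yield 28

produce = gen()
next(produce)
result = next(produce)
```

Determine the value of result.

Step 1: gen() creates a generator.
Step 2: next(produce) yields 23 (consumed and discarded).
Step 3: next(produce) yields 17, assigned to result.
Therefore result = 17.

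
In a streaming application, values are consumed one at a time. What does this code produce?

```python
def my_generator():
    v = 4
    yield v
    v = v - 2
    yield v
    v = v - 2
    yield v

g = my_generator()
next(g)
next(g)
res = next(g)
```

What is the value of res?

Step 1: Trace through generator execution:
  Yield 1: v starts at 4, yield 4
  Yield 2: v = 4 - 2 = 2, yield 2
  Yield 3: v = 2 - 2 = 0, yield 0
Step 2: First next() gets 4, second next() gets the second value, third next() yields 0.
Therefore res = 0.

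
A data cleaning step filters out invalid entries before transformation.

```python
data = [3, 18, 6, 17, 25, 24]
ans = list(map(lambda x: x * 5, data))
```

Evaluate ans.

Step 1: Apply lambda x: x * 5 to each element:
  3 -> 15
  18 -> 90
  6 -> 30
  17 -> 85
  25 -> 125
  24 -> 120
Therefore ans = [15, 90, 30, 85, 125, 120].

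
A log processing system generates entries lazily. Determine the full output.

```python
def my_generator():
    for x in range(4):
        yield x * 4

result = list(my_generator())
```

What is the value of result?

Step 1: For each x in range(4), yield x * 4:
  x=0: yield 0 * 4 = 0
  x=1: yield 1 * 4 = 4
  x=2: yield 2 * 4 = 8
  x=3: yield 3 * 4 = 12
Therefore result = [0, 4, 8, 12].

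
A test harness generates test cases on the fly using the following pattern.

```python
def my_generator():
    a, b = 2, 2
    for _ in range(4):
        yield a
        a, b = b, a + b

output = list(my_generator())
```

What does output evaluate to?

Step 1: Fibonacci-like sequence starting with a=2, b=2:
  Iteration 1: yield a=2, then a,b = 2,4
  Iteration 2: yield a=2, then a,b = 4,6
  Iteration 3: yield a=4, then a,b = 6,10
  Iteration 4: yield a=6, then a,b = 10,16
Therefore output = [2, 2, 4, 6].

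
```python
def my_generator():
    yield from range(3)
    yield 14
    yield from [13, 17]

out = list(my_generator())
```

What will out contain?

Step 1: Trace yields in order:
  yield 0
  yield 1
  yield 2
  yield 14
  yield 13
  yield 17
Therefore out = [0, 1, 2, 14, 13, 17].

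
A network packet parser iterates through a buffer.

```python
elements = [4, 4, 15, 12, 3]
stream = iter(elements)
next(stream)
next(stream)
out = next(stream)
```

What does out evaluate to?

Step 1: Create iterator over [4, 4, 15, 12, 3].
Step 2: next() consumes 4.
Step 3: next() consumes 4.
Step 4: next() returns 15.
Therefore out = 15.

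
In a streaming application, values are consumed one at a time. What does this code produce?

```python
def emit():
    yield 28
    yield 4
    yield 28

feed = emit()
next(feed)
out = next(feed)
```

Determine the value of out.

Step 1: emit() creates a generator.
Step 2: next(feed) yields 28 (consumed and discarded).
Step 3: next(feed) yields 4, assigned to out.
Therefore out = 4.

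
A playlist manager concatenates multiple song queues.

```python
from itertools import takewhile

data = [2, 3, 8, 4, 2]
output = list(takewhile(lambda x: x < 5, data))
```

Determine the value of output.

Step 1: takewhile stops at first element >= 5:
  2 < 5: take
  3 < 5: take
  8 >= 5: stop
Therefore output = [2, 3].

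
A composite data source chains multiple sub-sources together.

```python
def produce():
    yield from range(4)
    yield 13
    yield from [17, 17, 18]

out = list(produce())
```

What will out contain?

Step 1: Trace yields in order:
  yield 0
  yield 1
  yield 2
  yield 3
  yield 13
  yield 17
  yield 17
  yield 18
Therefore out = [0, 1, 2, 3, 13, 17, 17, 18].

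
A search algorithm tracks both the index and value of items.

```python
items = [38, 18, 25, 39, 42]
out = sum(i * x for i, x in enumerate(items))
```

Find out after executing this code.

Step 1: Compute i * x for each (i, x) in enumerate([38, 18, 25, 39, 42]):
  i=0, x=38: 0*38 = 0
  i=1, x=18: 1*18 = 18
  i=2, x=25: 2*25 = 50
  i=3, x=39: 3*39 = 117
  i=4, x=42: 4*42 = 168
Step 2: sum = 0 + 18 + 50 + 117 + 168 = 353.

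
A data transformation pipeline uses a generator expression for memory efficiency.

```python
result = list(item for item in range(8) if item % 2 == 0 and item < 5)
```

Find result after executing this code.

Step 1: Filter range(8) where item % 2 == 0 and item < 5:
  item=0: both conditions met, included
  item=1: excluded (1 % 2 != 0)
  item=2: both conditions met, included
  item=3: excluded (3 % 2 != 0)
  item=4: both conditions met, included
  item=5: excluded (5 % 2 != 0, 5 >= 5)
  item=6: excluded (6 >= 5)
  item=7: excluded (7 % 2 != 0, 7 >= 5)
Therefore result = [0, 2, 4].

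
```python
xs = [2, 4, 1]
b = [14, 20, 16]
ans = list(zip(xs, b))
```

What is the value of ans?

Step 1: zip pairs elements at same index:
  Index 0: (2, 14)
  Index 1: (4, 20)
  Index 2: (1, 16)
Therefore ans = [(2, 14), (4, 20), (1, 16)].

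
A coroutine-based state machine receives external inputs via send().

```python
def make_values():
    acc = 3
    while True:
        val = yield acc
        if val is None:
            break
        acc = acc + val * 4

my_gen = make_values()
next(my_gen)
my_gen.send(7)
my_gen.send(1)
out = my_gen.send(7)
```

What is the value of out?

Step 1: next() -> yield acc=3.
Step 2: send(7) -> val=7, acc = 3 + 7*4 = 31, yield 31.
Step 3: send(1) -> val=1, acc = 31 + 1*4 = 35, yield 35.
Step 4: send(7) -> val=7, acc = 35 + 7*4 = 63, yield 63.
Therefore out = 63.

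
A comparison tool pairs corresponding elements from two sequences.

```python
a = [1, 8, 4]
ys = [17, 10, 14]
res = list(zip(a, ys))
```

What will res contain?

Step 1: zip pairs elements at same index:
  Index 0: (1, 17)
  Index 1: (8, 10)
  Index 2: (4, 14)
Therefore res = [(1, 17), (8, 10), (4, 14)].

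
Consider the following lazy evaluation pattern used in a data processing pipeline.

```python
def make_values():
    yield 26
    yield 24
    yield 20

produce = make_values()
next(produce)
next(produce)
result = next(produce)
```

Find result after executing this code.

Step 1: make_values() creates a generator.
Step 2: next(produce) yields 26 (consumed and discarded).
Step 3: next(produce) yields 24 (consumed and discarded).
Step 4: next(produce) yields 20, assigned to result.
Therefore result = 20.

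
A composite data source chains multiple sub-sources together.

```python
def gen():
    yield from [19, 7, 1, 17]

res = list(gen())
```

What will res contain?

Step 1: yield from delegates to the iterable, yielding each element.
Step 2: Collected values: [19, 7, 1, 17].
Therefore res = [19, 7, 1, 17].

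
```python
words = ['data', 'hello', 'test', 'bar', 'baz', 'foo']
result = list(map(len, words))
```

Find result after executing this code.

Step 1: Map len() to each word:
  'data' -> 4
  'hello' -> 5
  'test' -> 4
  'bar' -> 3
  'baz' -> 3
  'foo' -> 3
Therefore result = [4, 5, 4, 3, 3, 3].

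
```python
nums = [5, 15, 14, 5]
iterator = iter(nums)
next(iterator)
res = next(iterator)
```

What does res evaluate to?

Step 1: Create iterator over [5, 15, 14, 5].
Step 2: next() consumes 5.
Step 3: next() returns 15.
Therefore res = 15.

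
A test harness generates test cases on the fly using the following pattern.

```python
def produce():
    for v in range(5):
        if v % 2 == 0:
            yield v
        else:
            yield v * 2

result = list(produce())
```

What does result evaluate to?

Step 1: For each v in range(5), yield v if even, else v*2:
  v=0 (even): yield 0
  v=1 (odd): yield 1*2 = 2
  v=2 (even): yield 2
  v=3 (odd): yield 3*2 = 6
  v=4 (even): yield 4
Therefore result = [0, 2, 2, 6, 4].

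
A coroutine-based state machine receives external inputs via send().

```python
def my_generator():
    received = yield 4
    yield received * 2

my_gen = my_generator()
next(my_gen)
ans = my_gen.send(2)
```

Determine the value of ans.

Step 1: next(my_gen) advances to first yield, producing 4.
Step 2: send(2) resumes, received = 2.
Step 3: yield received * 2 = 2 * 2 = 4.
Therefore ans = 4.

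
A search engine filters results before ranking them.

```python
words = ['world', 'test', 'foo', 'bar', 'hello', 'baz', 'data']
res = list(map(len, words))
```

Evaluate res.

Step 1: Map len() to each word:
  'world' -> 5
  'test' -> 4
  'foo' -> 3
  'bar' -> 3
  'hello' -> 5
  'baz' -> 3
  'data' -> 4
Therefore res = [5, 4, 3, 3, 5, 3, 4].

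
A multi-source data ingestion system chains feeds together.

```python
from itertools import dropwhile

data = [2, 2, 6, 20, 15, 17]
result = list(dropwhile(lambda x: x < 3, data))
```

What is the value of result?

Step 1: dropwhile drops elements while < 3:
  2 < 3: dropped
  2 < 3: dropped
  6: kept (dropping stopped)
Step 2: Remaining elements kept regardless of condition.
Therefore result = [6, 20, 15, 17].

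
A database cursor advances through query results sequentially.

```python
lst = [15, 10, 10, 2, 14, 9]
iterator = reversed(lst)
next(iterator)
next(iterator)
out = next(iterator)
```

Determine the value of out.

Step 1: reversed([15, 10, 10, 2, 14, 9]) gives iterator: [9, 14, 2, 10, 10, 15].
Step 2: First next() = 9, second next() = 14.
Step 3: Third next() = 2.
Therefore out = 2.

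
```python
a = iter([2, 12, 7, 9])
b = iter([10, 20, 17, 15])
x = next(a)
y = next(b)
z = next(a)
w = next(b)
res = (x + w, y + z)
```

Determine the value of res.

Step 1: a iterates [2, 12, 7, 9], b iterates [10, 20, 17, 15].
Step 2: x = next(a) = 2, y = next(b) = 10.
Step 3: z = next(a) = 12, w = next(b) = 20.
Step 4: res = (2 + 20, 10 + 12) = (22, 22).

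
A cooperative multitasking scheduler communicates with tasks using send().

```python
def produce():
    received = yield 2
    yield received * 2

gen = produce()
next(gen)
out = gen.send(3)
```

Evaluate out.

Step 1: next(gen) advances to first yield, producing 2.
Step 2: send(3) resumes, received = 3.
Step 3: yield received * 2 = 3 * 2 = 6.
Therefore out = 6.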